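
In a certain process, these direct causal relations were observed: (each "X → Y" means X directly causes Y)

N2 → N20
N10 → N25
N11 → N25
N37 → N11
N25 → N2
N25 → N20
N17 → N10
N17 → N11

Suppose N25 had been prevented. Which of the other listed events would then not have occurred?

Downstream of N25: N2, N20.

N2, N20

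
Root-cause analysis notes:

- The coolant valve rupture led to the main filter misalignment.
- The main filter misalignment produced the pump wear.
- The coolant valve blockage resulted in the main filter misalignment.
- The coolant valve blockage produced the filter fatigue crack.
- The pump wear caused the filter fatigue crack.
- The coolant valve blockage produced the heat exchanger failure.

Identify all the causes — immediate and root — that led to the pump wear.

the coolant valve blockage, the coolant valve rupture, the main filter misalignment

Immediate cause of the pump wear: the main filter misalignment.
Further upstream: the coolant valve blockage, the coolant valve rupture.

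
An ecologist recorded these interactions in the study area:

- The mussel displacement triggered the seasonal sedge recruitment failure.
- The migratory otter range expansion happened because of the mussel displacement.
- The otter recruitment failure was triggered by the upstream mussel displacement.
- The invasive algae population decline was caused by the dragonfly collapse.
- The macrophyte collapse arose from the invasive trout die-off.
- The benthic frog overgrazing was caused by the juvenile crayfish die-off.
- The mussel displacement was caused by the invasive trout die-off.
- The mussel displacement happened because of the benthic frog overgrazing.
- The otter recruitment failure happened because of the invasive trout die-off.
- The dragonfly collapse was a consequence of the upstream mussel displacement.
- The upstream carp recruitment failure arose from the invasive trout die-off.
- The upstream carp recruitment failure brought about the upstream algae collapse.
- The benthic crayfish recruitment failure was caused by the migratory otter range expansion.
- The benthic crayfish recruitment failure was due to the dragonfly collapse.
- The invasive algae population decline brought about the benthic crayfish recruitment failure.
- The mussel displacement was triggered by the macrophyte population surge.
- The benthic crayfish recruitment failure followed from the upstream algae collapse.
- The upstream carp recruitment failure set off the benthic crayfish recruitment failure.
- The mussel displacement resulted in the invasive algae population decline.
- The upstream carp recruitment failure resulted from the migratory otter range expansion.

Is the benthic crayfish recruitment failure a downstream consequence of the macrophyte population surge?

There is a causal chain: the macrophyte population surge → the mussel displacement → the migratory otter range expansion → the benthic crayfish recruitment failure.

Yes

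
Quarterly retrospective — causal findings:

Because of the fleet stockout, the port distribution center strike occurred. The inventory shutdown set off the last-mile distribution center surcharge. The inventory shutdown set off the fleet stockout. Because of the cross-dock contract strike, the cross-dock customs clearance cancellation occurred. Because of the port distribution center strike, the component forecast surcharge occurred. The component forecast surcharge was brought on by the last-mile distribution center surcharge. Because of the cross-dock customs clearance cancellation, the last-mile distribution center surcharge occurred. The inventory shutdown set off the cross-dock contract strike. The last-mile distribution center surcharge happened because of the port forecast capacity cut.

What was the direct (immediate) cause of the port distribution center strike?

the fleet stockout

Upstream contributors include the inventory shutdown, but only the fleet stockout feeds directly into the port distribution center strike.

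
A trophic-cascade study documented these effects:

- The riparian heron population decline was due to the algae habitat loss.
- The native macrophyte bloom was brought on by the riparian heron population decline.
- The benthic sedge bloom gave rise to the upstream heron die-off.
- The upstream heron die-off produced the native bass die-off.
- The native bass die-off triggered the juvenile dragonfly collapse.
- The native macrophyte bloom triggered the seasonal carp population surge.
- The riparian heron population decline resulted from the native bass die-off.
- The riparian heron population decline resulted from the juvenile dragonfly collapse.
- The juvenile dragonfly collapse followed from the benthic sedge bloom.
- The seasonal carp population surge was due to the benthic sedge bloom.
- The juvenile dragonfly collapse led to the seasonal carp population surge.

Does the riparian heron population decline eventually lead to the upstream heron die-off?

The riparian heron population decline leads to the native macrophyte bloom, the seasonal carp population surge; the upstream heron die-off is not among them.

No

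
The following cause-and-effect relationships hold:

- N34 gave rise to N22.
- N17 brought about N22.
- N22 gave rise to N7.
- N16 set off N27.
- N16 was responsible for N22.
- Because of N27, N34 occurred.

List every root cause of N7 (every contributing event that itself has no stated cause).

Tracing upstream from N7: N7 ← N22 ← N16.
A separate upstream branch: N7 ← N22 ← N17.
Each of those chain origins has no stated cause.

N16, N17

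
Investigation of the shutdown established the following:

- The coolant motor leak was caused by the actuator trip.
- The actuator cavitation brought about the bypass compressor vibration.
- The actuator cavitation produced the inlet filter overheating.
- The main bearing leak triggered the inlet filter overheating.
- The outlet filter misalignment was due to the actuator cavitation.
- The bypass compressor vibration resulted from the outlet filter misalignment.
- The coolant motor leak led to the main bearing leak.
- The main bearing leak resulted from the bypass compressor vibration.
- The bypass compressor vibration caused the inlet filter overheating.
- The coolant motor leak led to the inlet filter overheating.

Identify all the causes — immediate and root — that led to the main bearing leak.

the actuator cavitation, the actuator trip, the bypass compressor vibration, the coolant motor leak, the outlet filter misalignment

Immediate causes of the main bearing leak: the bypass compressor vibration, the coolant motor leak.
Further upstream: the actuator cavitation, the outlet filter misalignment, the actuator trip.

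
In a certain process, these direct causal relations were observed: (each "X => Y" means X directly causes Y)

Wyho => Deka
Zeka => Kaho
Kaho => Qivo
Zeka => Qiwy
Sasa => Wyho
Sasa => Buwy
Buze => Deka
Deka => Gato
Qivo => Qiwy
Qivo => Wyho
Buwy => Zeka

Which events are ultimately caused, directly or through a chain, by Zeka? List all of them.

Direct effects: Kaho, Qiwy.
2 steps out: Qivo.
3 steps out: Wyho.
4 steps out: Deka.
5 steps out: Gato.
Not reachable from it: Sasa, Buwy, Buze.

Deka, Gato, Kaho, Qivo, Qiwy, Wyho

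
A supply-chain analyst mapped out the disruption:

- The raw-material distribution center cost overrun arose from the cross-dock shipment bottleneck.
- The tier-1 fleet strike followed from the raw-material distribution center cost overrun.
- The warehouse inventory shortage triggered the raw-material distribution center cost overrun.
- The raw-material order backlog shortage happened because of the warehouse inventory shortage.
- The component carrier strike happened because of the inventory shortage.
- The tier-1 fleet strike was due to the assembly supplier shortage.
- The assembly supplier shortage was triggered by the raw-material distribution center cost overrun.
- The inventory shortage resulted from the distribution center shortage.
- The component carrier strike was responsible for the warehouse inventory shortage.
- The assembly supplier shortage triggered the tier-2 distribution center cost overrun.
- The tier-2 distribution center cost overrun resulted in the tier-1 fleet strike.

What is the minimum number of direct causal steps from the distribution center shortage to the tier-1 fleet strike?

5

Shortest chain: the distribution center shortage → the inventory shortage → the component carrier strike → the warehouse inventory shortage → the raw-material distribution center cost overrun → the tier-1 fleet strike.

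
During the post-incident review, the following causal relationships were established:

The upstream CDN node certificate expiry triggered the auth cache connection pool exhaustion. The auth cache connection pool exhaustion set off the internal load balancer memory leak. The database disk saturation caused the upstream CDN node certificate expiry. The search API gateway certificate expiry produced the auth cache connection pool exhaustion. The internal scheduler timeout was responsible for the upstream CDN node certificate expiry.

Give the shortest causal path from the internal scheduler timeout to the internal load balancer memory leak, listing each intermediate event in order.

the internal scheduler timeout → the upstream CDN node certificate expiry
the upstream CDN node certificate expiry → the auth cache connection pool exhaustion
the auth cache connection pool exhaustion → the internal load balancer memory leak
Length: 3 steps.

the internal scheduler timeout → the upstream CDN node certificate expiry → the auth cache connection pool exhaustion → the internal load balancer memory leak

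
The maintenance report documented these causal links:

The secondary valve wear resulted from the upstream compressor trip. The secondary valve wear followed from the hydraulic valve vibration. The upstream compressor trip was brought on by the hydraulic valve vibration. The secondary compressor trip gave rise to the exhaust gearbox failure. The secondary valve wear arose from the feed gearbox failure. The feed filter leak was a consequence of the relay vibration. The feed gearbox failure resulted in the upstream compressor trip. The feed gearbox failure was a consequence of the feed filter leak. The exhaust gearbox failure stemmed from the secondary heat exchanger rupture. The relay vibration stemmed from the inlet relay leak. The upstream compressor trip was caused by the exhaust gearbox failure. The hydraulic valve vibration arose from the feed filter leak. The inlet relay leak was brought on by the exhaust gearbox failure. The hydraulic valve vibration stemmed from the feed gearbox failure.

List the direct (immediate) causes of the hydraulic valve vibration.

the feed filter leak, the feed gearbox failure

Upstream contributors include the secondary heat exchanger rupture, the secondary compressor trip, the exhaust gearbox failure, the inlet relay leak, the relay vibration, but only the feed filter leak, the feed gearbox failure feed directly into the hydraulic valve vibration.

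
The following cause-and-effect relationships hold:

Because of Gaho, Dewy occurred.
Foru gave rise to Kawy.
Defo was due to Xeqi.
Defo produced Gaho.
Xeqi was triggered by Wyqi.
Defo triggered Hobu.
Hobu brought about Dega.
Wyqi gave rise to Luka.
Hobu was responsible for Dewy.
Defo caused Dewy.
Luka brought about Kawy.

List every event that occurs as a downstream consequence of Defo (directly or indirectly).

Dega, Dewy, Gaho, Hobu

Direct effects: Gaho, Hobu, Dewy.
2 steps out: Dega.
Not reachable from it: Wyqi, Luka, Xeqi, Foru, Kawy.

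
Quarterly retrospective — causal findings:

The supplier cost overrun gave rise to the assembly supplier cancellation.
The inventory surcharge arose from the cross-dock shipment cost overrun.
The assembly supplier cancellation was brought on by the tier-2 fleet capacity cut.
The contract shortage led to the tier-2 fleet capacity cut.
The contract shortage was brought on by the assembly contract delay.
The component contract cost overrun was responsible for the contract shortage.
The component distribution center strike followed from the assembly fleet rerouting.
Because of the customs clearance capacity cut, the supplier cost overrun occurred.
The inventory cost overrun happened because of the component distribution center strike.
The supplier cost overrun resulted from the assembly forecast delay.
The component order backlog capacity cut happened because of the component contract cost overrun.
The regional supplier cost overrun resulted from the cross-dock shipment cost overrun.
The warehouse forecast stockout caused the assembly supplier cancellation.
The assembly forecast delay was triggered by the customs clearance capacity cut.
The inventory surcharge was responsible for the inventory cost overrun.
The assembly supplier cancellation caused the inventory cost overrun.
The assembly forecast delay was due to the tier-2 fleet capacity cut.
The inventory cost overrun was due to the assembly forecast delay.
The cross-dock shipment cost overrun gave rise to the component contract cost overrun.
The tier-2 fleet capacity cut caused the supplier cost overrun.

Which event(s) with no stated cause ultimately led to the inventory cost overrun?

Tracing upstream from the inventory cost overrun: the inventory cost overrun ← the inventory surcharge ← the cross-dock shipment cost overrun.
A separate upstream branch: the inventory cost overrun ← the component distribution center strike ← the assembly fleet rerouting.
A separate upstream branch: the inventory cost overrun ← the assembly forecast delay ← the tier-2 fleet capacity cut ← the contract shortage ← the assembly contract delay.
A separate upstream branch: the inventory cost overrun ← the assembly supplier cancellation ← the warehouse forecast stockout.
A separate upstream branch: the inventory cost overrun ← the assembly forecast delay ← the customs clearance capacity cut.
Each of those chain origins has no stated cause.

the assembly contract delay, the assembly fleet rerouting, the cross-dock shipment cost overrun, the customs clearance capacity cut, the warehouse forecast stockout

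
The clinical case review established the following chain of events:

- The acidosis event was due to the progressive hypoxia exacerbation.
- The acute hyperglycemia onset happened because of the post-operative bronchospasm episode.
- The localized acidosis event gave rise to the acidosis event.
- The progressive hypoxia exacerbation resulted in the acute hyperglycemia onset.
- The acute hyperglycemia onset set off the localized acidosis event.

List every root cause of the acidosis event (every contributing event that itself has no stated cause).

the post-operative bronchospasm episode, the progressive hypoxia exacerbation

Tracing upstream from the acidosis event: the acidosis event ← the localized acidosis event ← the acute hyperglycemia onset ← the post-operative bronchospasm episode.
A separate upstream branch: the acidosis event ← the progressive hypoxia exacerbation.
Each of those chain origins has no stated cause.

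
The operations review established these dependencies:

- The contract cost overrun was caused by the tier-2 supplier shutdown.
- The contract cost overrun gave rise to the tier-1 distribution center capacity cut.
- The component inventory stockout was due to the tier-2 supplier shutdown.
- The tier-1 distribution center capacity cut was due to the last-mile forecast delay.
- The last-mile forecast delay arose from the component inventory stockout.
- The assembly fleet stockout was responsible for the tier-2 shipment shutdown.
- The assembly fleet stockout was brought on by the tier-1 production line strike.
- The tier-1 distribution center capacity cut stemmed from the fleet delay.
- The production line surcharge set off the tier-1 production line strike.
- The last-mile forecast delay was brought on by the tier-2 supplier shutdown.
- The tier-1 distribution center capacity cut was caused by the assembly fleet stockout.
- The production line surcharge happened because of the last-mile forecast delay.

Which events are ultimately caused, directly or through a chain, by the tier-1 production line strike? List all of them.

Direct effects: the assembly fleet stockout.
2 steps out: the tier-2 shipment shutdown, the tier-1 distribution center capacity cut.
Not reachable from it: the tier-2 supplier shutdown, the component inventory stockout, the last-mile forecast delay, the production line surcharge, the contract cost overrun, the fleet delay.

the assembly fleet stockout, the tier-1 distribution center capacity cut, the tier-2 shipment shutdown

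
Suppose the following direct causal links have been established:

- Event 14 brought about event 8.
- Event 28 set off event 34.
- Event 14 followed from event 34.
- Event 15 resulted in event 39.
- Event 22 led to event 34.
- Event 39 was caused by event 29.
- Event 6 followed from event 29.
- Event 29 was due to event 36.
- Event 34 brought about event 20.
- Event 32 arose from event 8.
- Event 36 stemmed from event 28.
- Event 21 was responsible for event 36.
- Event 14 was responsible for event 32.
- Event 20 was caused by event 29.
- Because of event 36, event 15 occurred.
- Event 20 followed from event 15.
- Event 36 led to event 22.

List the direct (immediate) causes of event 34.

Upstream contributors include event 21, event 36, but only event 22, event 28 feed directly into event 34.

event 22, event 28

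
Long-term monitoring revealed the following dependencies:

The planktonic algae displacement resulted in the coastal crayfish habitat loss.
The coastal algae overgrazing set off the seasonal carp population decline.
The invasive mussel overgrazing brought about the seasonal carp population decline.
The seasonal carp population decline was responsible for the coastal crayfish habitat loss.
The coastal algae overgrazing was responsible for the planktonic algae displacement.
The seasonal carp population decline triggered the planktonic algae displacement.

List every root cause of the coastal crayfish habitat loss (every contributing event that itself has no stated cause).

the coastal algae overgrazing, the invasive mussel overgrazing

Tracing upstream from the coastal crayfish habitat loss: the coastal crayfish habitat loss ← the seasonal carp population decline ← the invasive mussel overgrazing.
A separate upstream branch: the coastal crayfish habitat loss ← the seasonal carp population decline ← the coastal algae overgrazing.
Each of those chain origins has no stated cause.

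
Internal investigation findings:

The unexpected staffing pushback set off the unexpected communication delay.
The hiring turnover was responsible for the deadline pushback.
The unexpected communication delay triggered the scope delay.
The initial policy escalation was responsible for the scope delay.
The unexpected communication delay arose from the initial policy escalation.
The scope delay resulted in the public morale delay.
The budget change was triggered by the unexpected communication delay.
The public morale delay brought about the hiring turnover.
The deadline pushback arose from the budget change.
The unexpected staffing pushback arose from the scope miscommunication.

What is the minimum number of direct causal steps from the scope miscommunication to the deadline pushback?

Shortest chain: the scope miscommunication → the unexpected staffing pushback → the unexpected communication delay → the budget change → the deadline pushback.

4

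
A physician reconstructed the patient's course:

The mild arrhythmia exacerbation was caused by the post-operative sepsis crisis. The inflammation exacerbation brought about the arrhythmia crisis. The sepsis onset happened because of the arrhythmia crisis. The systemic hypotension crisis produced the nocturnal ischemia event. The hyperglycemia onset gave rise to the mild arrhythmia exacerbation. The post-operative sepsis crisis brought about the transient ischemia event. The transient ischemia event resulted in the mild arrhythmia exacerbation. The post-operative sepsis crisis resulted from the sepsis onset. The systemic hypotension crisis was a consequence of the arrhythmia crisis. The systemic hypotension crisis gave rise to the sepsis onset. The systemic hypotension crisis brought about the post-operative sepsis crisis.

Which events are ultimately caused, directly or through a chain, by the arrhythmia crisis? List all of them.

Direct effects: the systemic hypotension crisis, the sepsis onset.
2 steps out: the nocturnal ischemia event, the post-operative sepsis crisis.
3 steps out: the transient ischemia event, the mild arrhythmia exacerbation.
Not reachable from it: the inflammation exacerbation, the hyperglycemia onset.

the mild arrhythmia exacerbation, the nocturnal ischemia event, the post-operative sepsis crisis, the sepsis onset, the systemic hypotension crisis, the transient ischemia event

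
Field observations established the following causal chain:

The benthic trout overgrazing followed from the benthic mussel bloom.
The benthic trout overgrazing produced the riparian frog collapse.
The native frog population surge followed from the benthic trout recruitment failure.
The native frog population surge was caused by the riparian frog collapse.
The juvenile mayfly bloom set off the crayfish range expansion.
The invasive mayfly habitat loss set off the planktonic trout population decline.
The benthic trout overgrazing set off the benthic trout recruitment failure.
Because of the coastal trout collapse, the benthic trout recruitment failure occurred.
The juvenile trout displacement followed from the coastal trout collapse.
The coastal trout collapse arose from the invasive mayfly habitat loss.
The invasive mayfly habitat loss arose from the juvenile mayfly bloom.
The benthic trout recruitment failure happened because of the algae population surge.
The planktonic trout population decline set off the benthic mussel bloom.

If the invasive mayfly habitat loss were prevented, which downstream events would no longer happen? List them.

Downstream of the invasive mayfly habitat loss: the planktonic trout population decline, the benthic mussel bloom, the benthic trout overgrazing, the coastal trout collapse, the benthic trout recruitment failure, the juvenile trout displacement, the riparian frog collapse, the native frog population surge.
Of those, still caused via another path: the benthic trout recruitment failure, the native frog population surge.
The remainder have no surviving cause.

the benthic mussel bloom, the benthic trout overgrazing, the coastal trout collapse, the juvenile trout displacement, the planktonic trout population decline, the riparian frog collapse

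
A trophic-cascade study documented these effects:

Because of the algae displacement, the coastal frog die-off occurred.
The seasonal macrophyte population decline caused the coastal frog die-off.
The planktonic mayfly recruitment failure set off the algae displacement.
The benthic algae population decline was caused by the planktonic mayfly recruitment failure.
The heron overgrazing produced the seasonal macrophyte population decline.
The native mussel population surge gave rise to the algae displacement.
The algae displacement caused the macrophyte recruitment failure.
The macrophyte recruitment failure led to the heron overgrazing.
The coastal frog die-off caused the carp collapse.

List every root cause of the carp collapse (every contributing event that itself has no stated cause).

the native mussel population surge, the planktonic mayfly recruitment failure

Tracing upstream from the carp collapse: the carp collapse ← the coastal frog die-off ← the algae displacement ← the planktonic mayfly recruitment failure.
A separate upstream branch: the carp collapse ← the coastal frog die-off ← the algae displacement ← the native mussel population surge.
Each of those chain origins has no stated cause.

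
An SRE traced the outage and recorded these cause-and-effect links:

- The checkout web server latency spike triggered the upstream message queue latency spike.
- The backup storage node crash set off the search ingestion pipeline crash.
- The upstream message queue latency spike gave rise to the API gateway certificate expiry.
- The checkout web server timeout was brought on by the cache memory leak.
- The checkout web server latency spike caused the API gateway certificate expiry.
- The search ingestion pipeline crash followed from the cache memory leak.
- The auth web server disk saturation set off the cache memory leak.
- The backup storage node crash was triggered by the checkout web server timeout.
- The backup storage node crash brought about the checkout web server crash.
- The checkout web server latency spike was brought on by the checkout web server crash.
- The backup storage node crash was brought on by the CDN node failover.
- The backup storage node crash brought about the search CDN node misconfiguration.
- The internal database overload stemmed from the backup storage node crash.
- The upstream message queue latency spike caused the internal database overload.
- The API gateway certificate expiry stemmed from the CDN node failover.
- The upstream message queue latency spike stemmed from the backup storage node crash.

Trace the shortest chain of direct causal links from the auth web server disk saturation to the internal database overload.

the auth web server disk saturation → the cache memory leak
the cache memory leak → the checkout web server timeout
the checkout web server timeout → the backup storage node crash
the backup storage node crash → the internal database overload
Length: 4 steps.

the auth web server disk saturation → the cache memory leak → the checkout web server timeout → the backup storage node crash → the internal database overload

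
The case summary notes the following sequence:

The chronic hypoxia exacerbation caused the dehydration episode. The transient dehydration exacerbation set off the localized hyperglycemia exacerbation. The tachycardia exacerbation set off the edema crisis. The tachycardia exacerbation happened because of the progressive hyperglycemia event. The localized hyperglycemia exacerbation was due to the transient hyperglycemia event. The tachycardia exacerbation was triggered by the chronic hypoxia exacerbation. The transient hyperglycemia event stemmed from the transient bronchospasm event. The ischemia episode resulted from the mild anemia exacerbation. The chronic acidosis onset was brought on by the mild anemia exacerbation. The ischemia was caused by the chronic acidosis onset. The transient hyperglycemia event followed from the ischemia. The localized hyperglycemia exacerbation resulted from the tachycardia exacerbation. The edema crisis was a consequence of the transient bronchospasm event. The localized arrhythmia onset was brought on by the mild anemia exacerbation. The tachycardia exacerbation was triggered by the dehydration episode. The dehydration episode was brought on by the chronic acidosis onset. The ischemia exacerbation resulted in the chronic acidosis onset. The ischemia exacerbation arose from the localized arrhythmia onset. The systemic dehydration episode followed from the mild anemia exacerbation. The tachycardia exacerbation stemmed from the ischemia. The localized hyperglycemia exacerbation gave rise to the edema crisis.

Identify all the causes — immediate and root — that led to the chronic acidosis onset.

the ischemia exacerbation, the localized arrhythmia onset, the mild anemia exacerbation

Immediate causes of the chronic acidosis onset: the mild anemia exacerbation, the ischemia exacerbation.
Further upstream: the localized arrhythmia onset.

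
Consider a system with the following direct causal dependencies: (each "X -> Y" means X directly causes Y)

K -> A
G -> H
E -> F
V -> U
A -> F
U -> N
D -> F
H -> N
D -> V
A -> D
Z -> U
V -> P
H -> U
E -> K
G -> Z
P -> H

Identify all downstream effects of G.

Direct effects: H, Z.
2 steps out: U, N.
Not reachable from it: E, K, A, D, V, F, P.

H, N, U, Z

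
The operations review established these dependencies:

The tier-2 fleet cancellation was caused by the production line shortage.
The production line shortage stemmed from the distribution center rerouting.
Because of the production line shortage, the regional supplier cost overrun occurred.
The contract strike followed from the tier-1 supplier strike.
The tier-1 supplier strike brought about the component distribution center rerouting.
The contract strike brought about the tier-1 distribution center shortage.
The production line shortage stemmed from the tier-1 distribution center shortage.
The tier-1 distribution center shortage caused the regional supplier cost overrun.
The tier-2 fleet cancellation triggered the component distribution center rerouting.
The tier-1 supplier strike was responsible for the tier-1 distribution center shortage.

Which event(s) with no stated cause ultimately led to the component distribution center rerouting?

the distribution center rerouting, the tier-1 supplier strike

Tracing upstream from the component distribution center rerouting: the component distribution center rerouting ← the tier-1 supplier strike.
A separate upstream branch: the component distribution center rerouting ← the tier-2 fleet cancellation ← the production line shortage ← the distribution center rerouting.
Each of those chain origins has no stated cause.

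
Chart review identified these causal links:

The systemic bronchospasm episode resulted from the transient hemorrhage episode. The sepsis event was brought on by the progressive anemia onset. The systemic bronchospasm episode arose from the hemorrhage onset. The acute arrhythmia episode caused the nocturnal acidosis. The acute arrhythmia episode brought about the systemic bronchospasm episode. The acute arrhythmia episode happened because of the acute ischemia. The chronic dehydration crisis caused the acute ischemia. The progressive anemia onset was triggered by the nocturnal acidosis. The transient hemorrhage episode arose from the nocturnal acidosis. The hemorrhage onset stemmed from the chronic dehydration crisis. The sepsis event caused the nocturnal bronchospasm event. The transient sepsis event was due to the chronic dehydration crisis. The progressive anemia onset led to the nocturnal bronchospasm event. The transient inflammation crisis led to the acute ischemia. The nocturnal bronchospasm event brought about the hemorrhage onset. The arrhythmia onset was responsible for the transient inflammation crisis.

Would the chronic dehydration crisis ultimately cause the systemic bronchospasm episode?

There is a causal chain: the chronic dehydration crisis → the hemorrhage onset → the systemic bronchospasm episode.

Yes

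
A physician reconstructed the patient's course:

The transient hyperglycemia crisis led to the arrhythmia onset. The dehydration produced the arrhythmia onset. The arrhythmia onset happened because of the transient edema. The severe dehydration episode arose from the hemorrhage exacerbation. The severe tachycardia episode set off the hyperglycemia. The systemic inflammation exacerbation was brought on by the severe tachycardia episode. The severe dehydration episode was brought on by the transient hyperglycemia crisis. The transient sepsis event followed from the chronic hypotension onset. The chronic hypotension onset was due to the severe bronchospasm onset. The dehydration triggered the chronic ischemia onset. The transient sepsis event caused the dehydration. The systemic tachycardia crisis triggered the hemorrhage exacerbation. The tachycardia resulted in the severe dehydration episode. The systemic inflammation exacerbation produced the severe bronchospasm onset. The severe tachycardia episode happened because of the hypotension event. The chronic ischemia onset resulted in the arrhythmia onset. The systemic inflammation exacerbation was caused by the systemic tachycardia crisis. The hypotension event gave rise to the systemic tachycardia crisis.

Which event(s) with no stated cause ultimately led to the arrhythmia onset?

the hypotension event, the transient edema, the transient hyperglycemia crisis

Tracing upstream from the arrhythmia onset: the arrhythmia onset ← the dehydration ← the transient sepsis event ← the chronic hypotension onset ← the severe bronchospasm onset ← the systemic inflammation exacerbation ← the severe tachycardia episode ← the hypotension event.
A separate upstream branch: the arrhythmia onset ← the transient hyperglycemia crisis.
A separate upstream branch: the arrhythmia onset ← the transient edema.
Each of those chain origins has no stated cause.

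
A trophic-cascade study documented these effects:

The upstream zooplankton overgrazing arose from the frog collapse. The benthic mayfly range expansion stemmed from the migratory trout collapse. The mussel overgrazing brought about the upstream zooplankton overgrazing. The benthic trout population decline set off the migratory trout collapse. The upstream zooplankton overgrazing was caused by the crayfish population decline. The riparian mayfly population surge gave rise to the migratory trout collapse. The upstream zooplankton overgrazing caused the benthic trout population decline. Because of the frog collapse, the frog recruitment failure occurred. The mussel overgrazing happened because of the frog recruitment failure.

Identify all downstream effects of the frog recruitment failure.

Direct effects: the mussel overgrazing.
2 steps out: the upstream zooplankton overgrazing.
3 steps out: the benthic trout population decline.
4 steps out: the migratory trout collapse.
5 steps out: the benthic mayfly range expansion.
Not reachable from it: the frog collapse, the crayfish population decline, the riparian mayfly population surge.

the benthic mayfly range expansion, the benthic trout population decline, the migratory trout collapse, the mussel overgrazing, the upstream zooplankton overgrazing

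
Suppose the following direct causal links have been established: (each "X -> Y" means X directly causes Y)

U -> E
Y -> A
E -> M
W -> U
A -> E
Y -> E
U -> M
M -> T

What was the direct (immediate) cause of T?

M

Upstream contributors include W, Y, U, A, E, but only M feeds directly into T.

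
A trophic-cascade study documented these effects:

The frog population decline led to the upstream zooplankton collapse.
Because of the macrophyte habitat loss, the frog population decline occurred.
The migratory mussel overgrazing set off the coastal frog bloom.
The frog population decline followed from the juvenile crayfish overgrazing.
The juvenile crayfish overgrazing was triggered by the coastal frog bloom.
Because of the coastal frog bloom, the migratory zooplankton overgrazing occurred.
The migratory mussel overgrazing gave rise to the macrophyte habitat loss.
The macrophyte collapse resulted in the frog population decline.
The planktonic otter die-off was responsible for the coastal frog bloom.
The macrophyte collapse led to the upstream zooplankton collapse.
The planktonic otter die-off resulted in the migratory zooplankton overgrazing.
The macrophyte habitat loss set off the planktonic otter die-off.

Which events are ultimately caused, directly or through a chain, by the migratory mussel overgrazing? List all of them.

the coastal frog bloom, the frog population decline, the juvenile crayfish overgrazing, the macrophyte habitat loss, the migratory zooplankton overgrazing, the planktonic otter die-off, the upstream zooplankton collapse

Direct effects: the macrophyte habitat loss, the coastal frog bloom.
2 steps out: the planktonic otter die-off, the migratory zooplankton overgrazing, the juvenile crayfish overgrazing, the frog population decline.
3 steps out: the upstream zooplankton collapse.
Not reachable from it: the macrophyte collapse.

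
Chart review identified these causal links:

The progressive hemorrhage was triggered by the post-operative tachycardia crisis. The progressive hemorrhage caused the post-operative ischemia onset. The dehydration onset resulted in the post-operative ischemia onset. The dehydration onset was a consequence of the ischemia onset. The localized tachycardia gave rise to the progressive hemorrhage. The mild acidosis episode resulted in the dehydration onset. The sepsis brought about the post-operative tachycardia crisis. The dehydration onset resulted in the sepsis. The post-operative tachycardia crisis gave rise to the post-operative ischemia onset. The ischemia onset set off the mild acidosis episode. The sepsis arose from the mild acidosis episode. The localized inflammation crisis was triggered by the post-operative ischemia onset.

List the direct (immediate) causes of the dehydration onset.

the ischemia onset, the mild acidosis episode

the ischemia onset, the mild acidosis episode → the dehydration onset with nothing further upstream stated.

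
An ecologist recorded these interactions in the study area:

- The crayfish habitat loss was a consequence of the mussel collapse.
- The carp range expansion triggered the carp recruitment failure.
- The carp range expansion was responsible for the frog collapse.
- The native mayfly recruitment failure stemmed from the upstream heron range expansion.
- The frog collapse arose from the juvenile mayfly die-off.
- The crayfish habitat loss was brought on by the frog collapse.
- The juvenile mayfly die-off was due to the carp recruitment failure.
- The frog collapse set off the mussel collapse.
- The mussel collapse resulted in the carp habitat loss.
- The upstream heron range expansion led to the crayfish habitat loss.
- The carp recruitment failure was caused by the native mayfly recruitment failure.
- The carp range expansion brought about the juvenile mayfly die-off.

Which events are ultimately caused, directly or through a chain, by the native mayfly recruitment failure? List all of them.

Direct effects: the carp recruitment failure.
2 steps out: the juvenile mayfly die-off.
3 steps out: the frog collapse.
4 steps out: the mussel collapse, the crayfish habitat loss.
5 steps out: the carp habitat loss.
Not reachable from it: the carp range expansion, the upstream heron range expansion.

the carp habitat loss, the carp recruitment failure, the crayfish habitat loss, the frog collapse, the juvenile mayfly die-off, the mussel collapse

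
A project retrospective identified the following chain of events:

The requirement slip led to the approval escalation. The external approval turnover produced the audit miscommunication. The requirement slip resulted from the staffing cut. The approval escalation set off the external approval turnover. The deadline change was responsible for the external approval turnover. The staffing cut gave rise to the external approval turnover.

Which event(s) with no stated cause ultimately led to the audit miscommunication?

Tracing upstream from the audit miscommunication: the audit miscommunication ← the external approval turnover ← the staffing cut.
A separate upstream branch: the audit miscommunication ← the external approval turnover ← the deadline change.
Each of those chain origins has no stated cause.

the deadline change, the staffing cut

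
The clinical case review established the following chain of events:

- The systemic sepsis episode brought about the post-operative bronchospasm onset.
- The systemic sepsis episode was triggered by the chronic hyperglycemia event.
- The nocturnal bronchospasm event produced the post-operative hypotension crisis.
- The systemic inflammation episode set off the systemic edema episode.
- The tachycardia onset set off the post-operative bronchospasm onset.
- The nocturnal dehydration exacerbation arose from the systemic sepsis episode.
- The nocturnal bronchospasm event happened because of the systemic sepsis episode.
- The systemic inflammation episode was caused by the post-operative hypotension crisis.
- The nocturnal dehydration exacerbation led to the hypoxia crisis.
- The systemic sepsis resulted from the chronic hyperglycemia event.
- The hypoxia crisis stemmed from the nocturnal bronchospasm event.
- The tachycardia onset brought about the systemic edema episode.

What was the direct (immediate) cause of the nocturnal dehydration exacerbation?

Upstream contributors include the chronic hyperglycemia event, but only the systemic sepsis episode feeds directly into the nocturnal dehydration exacerbation.

the systemic sepsis episode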